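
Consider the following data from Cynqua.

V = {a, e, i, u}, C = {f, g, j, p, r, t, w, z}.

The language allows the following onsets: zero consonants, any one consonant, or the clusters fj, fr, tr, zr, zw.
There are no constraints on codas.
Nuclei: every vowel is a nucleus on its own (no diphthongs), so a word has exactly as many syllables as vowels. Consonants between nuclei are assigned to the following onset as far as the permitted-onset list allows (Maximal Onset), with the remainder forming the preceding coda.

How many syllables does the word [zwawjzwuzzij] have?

Vowels present: a, u, i; each is a nucleus, giving 3 syllables.

3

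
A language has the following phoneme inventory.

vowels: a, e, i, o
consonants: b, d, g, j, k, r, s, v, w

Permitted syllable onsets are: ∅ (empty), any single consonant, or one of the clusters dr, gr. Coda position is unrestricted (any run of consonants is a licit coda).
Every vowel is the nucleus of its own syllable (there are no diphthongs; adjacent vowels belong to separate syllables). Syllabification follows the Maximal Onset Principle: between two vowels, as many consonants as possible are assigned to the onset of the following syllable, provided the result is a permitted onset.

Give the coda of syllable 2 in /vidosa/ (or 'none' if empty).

The vowels are i, o, a — 3 nuclei, so 3 syllables.
σ1/σ2 boundary: /d/ → onset of the next syllable (single consonants are always licit onsets).
σ2/σ3 boundary: /s/ is a single consonant, so it becomes the next onset.
Syllabification: vi.do.sa.
Syllable 2 is /do/: onset /d/, nucleus /o/, coda ∅.

none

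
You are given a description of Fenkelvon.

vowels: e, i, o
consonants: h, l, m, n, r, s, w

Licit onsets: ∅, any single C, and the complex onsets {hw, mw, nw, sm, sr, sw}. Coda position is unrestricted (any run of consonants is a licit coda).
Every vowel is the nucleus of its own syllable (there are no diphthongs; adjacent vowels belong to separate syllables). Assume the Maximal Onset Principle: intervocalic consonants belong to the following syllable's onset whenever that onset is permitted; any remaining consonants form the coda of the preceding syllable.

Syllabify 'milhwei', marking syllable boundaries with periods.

mil.hwe.i

Nuclei (vowels): i, e, i → 3 syllables.
Between /i/ (V1) and /e/ (V2): /lhw/ — longest licit onset from the right is /hw/, leaving /l/ as coda.
Between /e/ (V2) and /i/ (V3): no consonants, so the boundary falls immediately after /e/.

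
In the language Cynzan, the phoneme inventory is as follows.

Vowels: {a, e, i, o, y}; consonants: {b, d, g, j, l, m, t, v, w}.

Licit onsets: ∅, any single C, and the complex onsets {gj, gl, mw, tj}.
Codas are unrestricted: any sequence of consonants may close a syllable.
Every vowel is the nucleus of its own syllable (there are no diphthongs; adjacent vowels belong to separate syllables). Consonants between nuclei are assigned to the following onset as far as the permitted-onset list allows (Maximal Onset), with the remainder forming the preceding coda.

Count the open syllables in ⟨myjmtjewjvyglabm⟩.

1

Nuclei (vowels): y, e, y, a → 4 syllables.
V1 /y/ – V2 /e/: cluster /jmtj/ — the longest permitted-onset suffix is /tj/; onset = /tj/, preceding coda = /jm/.
V2 /e/ – V3 /y/: /wjv/; trying suffixes from longest down, /v/ is the first permitted one, so coda /wj/ | onset /v/.
V3 /y/ – V4 /a/: cluster /gl/ — /gl/ is itself a permitted onset, so the whole cluster goes right; preceding coda = ∅.
Putting it together: myjm.tjewj.vy.glabm.
Classifying each syllable: /myjm/ (closed), /tjewj/ (closed), /vy/ (open), /glabm/ (closed).
Open syllables: 1.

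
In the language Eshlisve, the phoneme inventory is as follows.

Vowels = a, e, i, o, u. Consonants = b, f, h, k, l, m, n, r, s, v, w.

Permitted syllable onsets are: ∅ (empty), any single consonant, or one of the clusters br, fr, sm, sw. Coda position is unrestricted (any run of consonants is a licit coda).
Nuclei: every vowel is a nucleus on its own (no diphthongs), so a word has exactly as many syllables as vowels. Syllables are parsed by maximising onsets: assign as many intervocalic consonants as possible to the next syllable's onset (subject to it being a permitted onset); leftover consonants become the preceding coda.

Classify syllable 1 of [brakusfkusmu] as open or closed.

Nuclei (vowels): a, u, u, u → 4 syllables.
/a…u/ gap (V1→V2): just /k/ — single C goes to the following onset.
/u…u/ gap (V2→V3): cluster /sfk/ — the longest permitted-onset suffix is /k/; onset = /k/, preceding coda = /sf/.
/u…u/ gap (V3→V4): /sm/ — entire cluster is a permitted onset → onset /sm/, coda ∅.
Syllabification: bra.kusf.ku.smu.
Syllable 1 is /bra/; it ends in its nucleus with no coda, so it is open.

open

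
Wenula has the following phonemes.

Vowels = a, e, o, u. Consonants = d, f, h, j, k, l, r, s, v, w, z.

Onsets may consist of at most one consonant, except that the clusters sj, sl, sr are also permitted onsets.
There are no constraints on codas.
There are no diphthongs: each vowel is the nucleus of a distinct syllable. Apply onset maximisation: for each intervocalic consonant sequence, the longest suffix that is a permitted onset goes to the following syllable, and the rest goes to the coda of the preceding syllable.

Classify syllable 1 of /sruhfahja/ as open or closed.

closed

Vowels present: u, a, a; each is a nucleus, giving 3 syllables.
σ1/σ2 boundary: /hf/ — longest licit onset from the right is /f/, leaving /h/ as coda.
σ2/σ3 boundary: /hj/ — longest licit onset from the right is /j/, leaving /h/ as coda.
So the parse is sruh.fah.ja.
Syllable 1 is /sruh/ with coda /h/, so it is closed.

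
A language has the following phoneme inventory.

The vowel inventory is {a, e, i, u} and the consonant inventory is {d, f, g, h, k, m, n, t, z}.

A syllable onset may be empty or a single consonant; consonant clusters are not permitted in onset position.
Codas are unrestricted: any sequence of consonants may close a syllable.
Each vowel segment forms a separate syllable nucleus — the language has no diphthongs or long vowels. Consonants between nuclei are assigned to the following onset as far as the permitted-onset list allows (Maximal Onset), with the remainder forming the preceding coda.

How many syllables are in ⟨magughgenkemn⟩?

Nuclei (vowels): a, u, e, e → 4 syllables.

4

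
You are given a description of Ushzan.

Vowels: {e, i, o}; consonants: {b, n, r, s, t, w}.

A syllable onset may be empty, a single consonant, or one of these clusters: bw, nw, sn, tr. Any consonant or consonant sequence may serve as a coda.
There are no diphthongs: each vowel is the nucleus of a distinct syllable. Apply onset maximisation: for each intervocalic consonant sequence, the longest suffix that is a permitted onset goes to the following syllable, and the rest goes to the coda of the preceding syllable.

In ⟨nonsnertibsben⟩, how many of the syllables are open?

Vowels present: o, e, i, e; each is a nucleus, giving 4 syllables.
V1 /o/ – V2 /e/: /nsn/; trying suffixes from longest down, /sn/ is the first permitted one, so coda /n/ | onset /sn/.
V2 /e/ – V3 /i/: /rt/ splits as /r/ + /t/ (/t/ is the longest suffix that is a licit onset).
V3 /i/ – V4 /e/: cluster /bsb/ — the longest permitted-onset suffix is /b/; onset = /b/, preceding coda = /bs/.
Putting it together: non.sner.tibs.ben.
Classifying each syllable: /non/ (closed), /sner/ (closed), /tibs/ (closed), /ben/ (closed).
Open syllables: 0.

0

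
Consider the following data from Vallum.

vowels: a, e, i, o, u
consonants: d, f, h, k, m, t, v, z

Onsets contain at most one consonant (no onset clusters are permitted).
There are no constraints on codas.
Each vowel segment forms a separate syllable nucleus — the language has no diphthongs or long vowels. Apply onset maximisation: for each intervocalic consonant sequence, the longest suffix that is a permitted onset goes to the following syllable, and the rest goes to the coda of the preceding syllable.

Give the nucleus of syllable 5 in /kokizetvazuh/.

u

Vowels present: o, i, e, a, u; each is a nucleus, giving 5 syllables.
The fifth nucleus (vowel 5 from the left) is /u/.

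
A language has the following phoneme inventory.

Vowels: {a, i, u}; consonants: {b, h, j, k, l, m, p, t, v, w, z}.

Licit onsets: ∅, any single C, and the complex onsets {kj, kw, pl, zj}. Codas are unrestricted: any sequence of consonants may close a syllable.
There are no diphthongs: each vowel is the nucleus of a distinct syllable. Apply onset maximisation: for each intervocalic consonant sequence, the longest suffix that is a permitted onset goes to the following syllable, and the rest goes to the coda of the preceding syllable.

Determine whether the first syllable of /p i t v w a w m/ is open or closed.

closed

Nuclei (vowels): i, a → 2 syllables.
σ1/σ2 boundary: /tvw/ — longest licit onset from the right is /w/, leaving /tv/ as coda.
Syllabification: pitv.wawm.
Syllable 1 is /pitv/ with coda /tv/, so it is closed.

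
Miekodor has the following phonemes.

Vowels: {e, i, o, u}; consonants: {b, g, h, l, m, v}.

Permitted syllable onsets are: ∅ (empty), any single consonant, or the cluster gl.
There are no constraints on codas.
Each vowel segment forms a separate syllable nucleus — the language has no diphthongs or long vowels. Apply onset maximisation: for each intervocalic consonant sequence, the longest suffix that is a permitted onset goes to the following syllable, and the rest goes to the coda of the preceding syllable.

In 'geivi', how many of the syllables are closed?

The vowels are e, i, i — 3 nuclei, so 3 syllables.
/e…i/ gap (V1→V2): no consonants, so the boundary falls immediately after /e/.
/i…i/ gap (V2→V3): /v/ → onset of the next syllable (single consonants are always licit onsets).
So the parse is ge.i.vi.
Classifying each syllable: /ge/ (open), /i/ (open), /vi/ (open).
Closed syllables: 0.

0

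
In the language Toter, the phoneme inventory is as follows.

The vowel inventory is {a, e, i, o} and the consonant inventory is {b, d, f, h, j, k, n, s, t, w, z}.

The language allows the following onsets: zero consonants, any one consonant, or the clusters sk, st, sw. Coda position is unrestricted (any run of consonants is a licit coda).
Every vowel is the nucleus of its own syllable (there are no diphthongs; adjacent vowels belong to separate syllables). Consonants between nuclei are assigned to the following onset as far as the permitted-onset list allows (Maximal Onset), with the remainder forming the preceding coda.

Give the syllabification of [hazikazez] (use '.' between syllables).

ha.zi.ka.zez

Vowels present: a, i, a, e; each is a nucleus, giving 4 syllables.
Between /a/ (V1) and /i/ (V2): just /z/ — single C goes to the following onset.
Between /i/ (V2) and /a/ (V3): /k/ is a single consonant, so it becomes the next onset.
Between /a/ (V3) and /e/ (V4): /z/ → onset of the next syllable (single consonants are always licit onsets).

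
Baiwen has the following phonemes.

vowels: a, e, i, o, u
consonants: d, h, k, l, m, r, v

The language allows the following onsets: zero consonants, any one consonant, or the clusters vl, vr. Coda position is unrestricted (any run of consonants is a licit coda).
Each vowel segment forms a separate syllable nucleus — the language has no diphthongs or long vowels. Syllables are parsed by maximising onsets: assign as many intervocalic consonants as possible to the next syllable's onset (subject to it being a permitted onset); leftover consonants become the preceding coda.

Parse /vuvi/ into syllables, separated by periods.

Nuclei (vowels): u, i → 2 syllables.
σ1/σ2 boundary: just /v/ — single C goes to the following onset.

vu.vi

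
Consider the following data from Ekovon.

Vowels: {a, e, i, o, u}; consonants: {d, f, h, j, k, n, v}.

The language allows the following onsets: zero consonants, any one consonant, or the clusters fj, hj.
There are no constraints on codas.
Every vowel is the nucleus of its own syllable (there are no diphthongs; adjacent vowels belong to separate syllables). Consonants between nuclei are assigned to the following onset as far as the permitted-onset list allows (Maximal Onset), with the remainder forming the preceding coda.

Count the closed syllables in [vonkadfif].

The vowels are o, a, i — 3 nuclei, so 3 syllables.
V1 /o/ – V2 /a/: /nk/ — longest licit onset from the right is /k/, leaving /n/ as coda.
V2 /a/ – V3 /i/: /df/ — longest licit onset from the right is /f/, leaving /d/ as coda.
Result: von.kad.fif.
Classifying each syllable: /von/ (closed), /kad/ (closed), /fif/ (closed).
Closed syllables: 3.

3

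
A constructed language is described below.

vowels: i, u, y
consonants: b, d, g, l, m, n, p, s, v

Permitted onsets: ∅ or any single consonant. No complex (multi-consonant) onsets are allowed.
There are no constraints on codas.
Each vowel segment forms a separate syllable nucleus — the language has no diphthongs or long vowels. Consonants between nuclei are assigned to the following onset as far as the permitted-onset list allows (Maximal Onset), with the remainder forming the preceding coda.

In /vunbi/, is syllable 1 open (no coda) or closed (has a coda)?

closed

The vowels are u, i — 2 nuclei, so 2 syllables.
V1 /u/ – V2 /i/: /nb/; trying suffixes from longest down, /b/ is the first permitted one, so coda /n/ | onset /b/.
Putting it together: vun.bi.
Syllable 1 is /vun/ with coda /n/, so it is closed.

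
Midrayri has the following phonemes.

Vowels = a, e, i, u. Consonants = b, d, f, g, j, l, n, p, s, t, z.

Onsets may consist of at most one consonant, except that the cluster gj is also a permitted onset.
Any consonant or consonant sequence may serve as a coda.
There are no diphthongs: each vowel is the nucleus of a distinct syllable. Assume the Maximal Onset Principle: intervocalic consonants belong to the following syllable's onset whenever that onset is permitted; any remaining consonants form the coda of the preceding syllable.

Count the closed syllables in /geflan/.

Vowels present: e, a; each is a nucleus, giving 2 syllables.
Between /e/ (V1) and /a/ (V2): /fl/ splits as /f/ + /l/ (/l/ is the longest suffix that is a licit onset).
Result: gef.lan.
Classifying each syllable: /gef/ (closed), /lan/ (closed).
Closed syllables: 2.

2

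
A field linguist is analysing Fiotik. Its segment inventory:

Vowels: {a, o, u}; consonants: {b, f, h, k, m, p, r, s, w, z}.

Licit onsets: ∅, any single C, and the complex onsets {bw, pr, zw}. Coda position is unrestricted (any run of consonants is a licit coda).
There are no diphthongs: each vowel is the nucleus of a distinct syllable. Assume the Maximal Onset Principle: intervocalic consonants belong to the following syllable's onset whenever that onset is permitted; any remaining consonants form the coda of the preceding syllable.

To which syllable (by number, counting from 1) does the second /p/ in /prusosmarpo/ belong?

4

The vowels are u, o, a, o — 4 nuclei, so 4 syllables.
σ1/σ2 boundary: /s/ → onset of the next syllable (single consonants are always licit onsets).
σ2/σ3 boundary: /sm/ — longest licit onset from the right is /m/, leaving /s/ as coda.
σ3/σ4 boundary: /rp/ splits as /r/ + /p/ (/p/ is the longest suffix that is a licit onset).
Result: pru.sos.mar.po.
The second /p/ is in the onset of syllable 4 (/po/).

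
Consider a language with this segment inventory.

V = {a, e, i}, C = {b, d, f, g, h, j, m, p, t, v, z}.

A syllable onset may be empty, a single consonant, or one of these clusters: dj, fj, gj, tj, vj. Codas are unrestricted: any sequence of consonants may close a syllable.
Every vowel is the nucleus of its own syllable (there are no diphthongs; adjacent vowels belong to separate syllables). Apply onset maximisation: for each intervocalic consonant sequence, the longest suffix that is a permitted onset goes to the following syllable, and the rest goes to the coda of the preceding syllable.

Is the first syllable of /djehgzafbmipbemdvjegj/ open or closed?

Nuclei (vowels): e, a, i, e, e → 5 syllables.
V1 /e/ – V2 /a/: /hgz/; trying suffixes from longest down, /z/ is the first permitted one, so coda /hg/ | onset /z/.
V2 /a/ – V3 /i/: /fbm/ splits as /fb/ + /m/ (/m/ is the longest suffix that is a licit onset).
V3 /i/ – V4 /e/: /pb/; trying suffixes from longest down, /b/ is the first permitted one, so coda /p/ | onset /b/.
V4 /e/ – V5 /e/: cluster /mdvj/ — the longest permitted-onset suffix is /vj/; onset = /vj/, preceding coda = /md/.
Putting it together: djehg.zafb.mip.bemd.vjegj.
Syllable 1 is /djehg/ with coda /hg/, so it is closed.

closed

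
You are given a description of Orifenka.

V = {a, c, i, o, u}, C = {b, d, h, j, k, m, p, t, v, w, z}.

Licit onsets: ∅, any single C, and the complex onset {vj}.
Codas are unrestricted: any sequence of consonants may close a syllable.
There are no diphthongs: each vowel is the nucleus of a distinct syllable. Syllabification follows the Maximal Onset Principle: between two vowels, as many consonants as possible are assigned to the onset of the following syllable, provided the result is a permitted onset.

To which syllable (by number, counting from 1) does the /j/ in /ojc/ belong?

The vowels are o, c — 2 nuclei, so 2 syllables.
/o…c/ gap (V1→V2): /j/ is a single consonant, so it becomes the next onset.
Result: o.jc.
The /j/ is in the onset of syllable 2 (/jc/).

2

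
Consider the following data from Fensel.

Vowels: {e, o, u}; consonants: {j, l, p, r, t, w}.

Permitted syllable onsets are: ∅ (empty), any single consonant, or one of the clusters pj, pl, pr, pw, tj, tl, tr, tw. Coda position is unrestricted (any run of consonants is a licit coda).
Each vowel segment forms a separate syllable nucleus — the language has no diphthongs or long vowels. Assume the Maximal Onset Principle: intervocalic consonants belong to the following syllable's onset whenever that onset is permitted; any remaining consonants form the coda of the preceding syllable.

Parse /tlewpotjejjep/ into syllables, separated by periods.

tlew.po.tjej.jep

Vowels present: e, o, e, e; each is a nucleus, giving 4 syllables.
/e…o/ gap (V1→V2): /wp/ — longest licit onset from the right is /p/, leaving /w/ as coda.
/o…e/ gap (V2→V3): /tj/ is a licit onset in full, so it all attaches to the next syllable.
/e…e/ gap (V3→V4): cluster /jj/ — the longest permitted-onset suffix is /j/; onset = /j/, preceding coda = /j/.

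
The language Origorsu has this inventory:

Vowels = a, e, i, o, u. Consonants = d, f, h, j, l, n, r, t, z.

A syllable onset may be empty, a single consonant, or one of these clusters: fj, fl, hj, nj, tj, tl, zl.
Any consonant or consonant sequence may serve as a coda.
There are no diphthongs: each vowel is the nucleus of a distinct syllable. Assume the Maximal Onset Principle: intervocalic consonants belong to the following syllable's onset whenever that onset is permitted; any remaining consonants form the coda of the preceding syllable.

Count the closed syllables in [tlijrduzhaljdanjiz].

Vowels present: i, u, a, a, i; each is a nucleus, giving 5 syllables.
σ1/σ2 boundary: /jrd/ — longest licit onset from the right is /d/, leaving /jr/ as coda.
σ2/σ3 boundary: /zh/; trying suffixes from longest down, /h/ is the first permitted one, so coda /z/ | onset /h/.
σ3/σ4 boundary: /ljd/ splits as /lj/ + /d/ (/d/ is the longest suffix that is a licit onset).
σ4/σ5 boundary: /nj/ is a licit onset in full, so it all attaches to the next syllable.
Result: tlijr.duz.halj.da.njiz.
Classifying each syllable: /tlijr/ (closed), /duz/ (closed), /halj/ (closed), /da/ (open), /njiz/ (closed).
Closed syllables: 4.

4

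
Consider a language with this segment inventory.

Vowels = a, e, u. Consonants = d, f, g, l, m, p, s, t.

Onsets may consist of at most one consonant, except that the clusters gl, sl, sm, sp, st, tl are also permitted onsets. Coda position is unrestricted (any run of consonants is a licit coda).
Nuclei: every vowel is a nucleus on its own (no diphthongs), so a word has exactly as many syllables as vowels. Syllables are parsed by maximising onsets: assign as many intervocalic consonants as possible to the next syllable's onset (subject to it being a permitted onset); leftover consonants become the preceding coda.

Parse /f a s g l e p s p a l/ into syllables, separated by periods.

fas.glep.spal

Vowels present: a, e, a; each is a nucleus, giving 3 syllables.
/a…e/ gap (V1→V2): /sgl/ splits as /s/ + /gl/ (/gl/ is the longest suffix that is a licit onset).
/e…a/ gap (V2→V3): /psp/ splits as /p/ + /sp/ (/sp/ is the longest suffix that is a licit onset).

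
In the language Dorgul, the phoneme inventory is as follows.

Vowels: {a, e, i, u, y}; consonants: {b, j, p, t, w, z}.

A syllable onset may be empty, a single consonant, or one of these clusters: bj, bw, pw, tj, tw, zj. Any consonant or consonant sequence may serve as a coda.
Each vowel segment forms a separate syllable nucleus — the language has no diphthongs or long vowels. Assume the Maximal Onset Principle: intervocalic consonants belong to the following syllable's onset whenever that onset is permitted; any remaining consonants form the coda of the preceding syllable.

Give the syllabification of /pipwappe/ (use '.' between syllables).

pi.pwap.pe

Nuclei (vowels): i, a, e → 3 syllables.
/i…a/ gap (V1→V2): /pw/ is a licit onset in full, so it all attaches to the next syllable.
/a…e/ gap (V2→V3): /pp/ — longest licit onset from the right is /p/, leaving /p/ as coda.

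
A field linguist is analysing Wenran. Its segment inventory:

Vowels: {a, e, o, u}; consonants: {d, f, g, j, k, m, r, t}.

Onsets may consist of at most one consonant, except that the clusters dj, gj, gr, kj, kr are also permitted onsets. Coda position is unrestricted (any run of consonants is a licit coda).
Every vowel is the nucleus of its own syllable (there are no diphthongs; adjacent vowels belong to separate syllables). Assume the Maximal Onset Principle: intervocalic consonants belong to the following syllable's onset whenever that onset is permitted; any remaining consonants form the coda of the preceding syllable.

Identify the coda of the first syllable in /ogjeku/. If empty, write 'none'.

none

Nuclei (vowels): o, e, u → 3 syllables.
Between /o/ (V1) and /e/ (V2): /gj/ is a licit onset in full, so it all attaches to the next syllable.
Between /e/ (V2) and /u/ (V3): /k/ is a single consonant, so it becomes the next onset.
So the parse is o.gje.ku.
Syllable 1 is /o/: onset ∅, nucleus /o/, coda ∅.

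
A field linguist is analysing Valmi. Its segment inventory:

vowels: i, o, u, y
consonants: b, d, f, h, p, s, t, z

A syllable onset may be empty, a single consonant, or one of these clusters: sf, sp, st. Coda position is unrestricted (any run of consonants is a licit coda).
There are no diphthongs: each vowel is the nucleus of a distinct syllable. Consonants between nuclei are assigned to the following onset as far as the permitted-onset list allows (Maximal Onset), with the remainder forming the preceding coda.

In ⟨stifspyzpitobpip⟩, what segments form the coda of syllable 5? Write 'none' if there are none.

Vowels present: i, y, i, o, i; each is a nucleus, giving 5 syllables.
σ1/σ2 boundary: /fsp/ — longest licit onset from the right is /sp/, leaving /f/ as coda.
σ2/σ3 boundary: /zp/ — longest licit onset from the right is /p/, leaving /z/ as coda.
σ3/σ4 boundary: just /t/ — single C goes to the following onset.
σ4/σ5 boundary: cluster /bp/ — the longest permitted-onset suffix is /p/; onset = /p/, preceding coda = /b/.
Putting it together: stif.spyz.pi.tob.pip.
Syllable 5 is /pip/: onset /p/, nucleus /i/, coda /p/.

p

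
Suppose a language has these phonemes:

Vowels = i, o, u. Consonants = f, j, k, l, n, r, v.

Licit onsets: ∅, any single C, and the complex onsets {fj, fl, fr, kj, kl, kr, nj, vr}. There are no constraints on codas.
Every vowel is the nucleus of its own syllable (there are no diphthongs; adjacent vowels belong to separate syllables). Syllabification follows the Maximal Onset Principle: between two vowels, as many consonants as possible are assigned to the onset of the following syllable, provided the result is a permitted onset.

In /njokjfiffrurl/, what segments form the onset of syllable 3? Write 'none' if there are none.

Nuclei (vowels): o, i, u → 3 syllables.
V1 /o/ – V2 /i/: cluster /kjf/ — the longest permitted-onset suffix is /f/; onset = /f/, preceding coda = /kj/.
V2 /i/ – V3 /u/: /ffr/ splits as /f/ + /fr/ (/fr/ is the longest suffix that is a licit onset).
Putting it together: njokj.fif.frurl.
Syllable 3 is /frurl/: onset /fr/, nucleus /u/, coda /rl/.

fr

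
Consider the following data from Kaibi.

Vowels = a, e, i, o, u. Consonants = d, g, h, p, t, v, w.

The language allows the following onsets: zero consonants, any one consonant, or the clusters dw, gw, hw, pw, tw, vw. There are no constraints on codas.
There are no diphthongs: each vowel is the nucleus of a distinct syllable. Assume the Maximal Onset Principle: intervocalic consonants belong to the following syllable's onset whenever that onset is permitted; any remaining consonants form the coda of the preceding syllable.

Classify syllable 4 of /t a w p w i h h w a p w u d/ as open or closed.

closed

Nuclei (vowels): a, i, a, u → 4 syllables.
/a…i/ gap (V1→V2): /wpw/; trying suffixes from longest down, /pw/ is the first permitted one, so coda /w/ | onset /pw/.
/i…a/ gap (V2→V3): /hhw/ splits as /h/ + /hw/ (/hw/ is the longest suffix that is a licit onset).
/a…u/ gap (V3→V4): /pw/ is a licit onset in full, so it all attaches to the next syllable.
Result: taw.pwih.hwa.pwud.
Syllable 4 is /pwud/ with coda /d/, so it is closed.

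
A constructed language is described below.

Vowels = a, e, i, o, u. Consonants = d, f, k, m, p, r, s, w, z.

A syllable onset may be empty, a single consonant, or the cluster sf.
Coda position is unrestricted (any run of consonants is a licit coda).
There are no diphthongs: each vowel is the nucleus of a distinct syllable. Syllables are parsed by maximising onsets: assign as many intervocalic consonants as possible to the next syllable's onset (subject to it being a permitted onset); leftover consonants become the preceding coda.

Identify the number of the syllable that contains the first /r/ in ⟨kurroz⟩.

1

Nuclei (vowels): u, o → 2 syllables.
/u…o/ gap (V1→V2): cluster /rr/ — the longest permitted-onset suffix is /r/; onset = /r/, preceding coda = /r/.
Putting it together: kur.roz.
The first /r/ is in the coda of syllable 1 (/kur/).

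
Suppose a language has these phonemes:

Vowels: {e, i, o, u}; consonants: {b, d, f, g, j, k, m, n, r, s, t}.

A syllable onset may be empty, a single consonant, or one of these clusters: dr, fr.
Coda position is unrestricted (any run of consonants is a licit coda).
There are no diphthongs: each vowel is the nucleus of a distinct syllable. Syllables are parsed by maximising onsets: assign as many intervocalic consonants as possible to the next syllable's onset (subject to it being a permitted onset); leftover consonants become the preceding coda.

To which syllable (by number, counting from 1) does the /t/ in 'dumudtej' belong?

Nuclei (vowels): u, u, e → 3 syllables.
V1 /u/ – V2 /u/: just /m/ — single C goes to the following onset.
V2 /u/ – V3 /e/: /dt/; trying suffixes from longest down, /t/ is the first permitted one, so coda /d/ | onset /t/.
Result: du.mud.tej.
The /t/ is in the onset of syllable 3 (/tej/).

3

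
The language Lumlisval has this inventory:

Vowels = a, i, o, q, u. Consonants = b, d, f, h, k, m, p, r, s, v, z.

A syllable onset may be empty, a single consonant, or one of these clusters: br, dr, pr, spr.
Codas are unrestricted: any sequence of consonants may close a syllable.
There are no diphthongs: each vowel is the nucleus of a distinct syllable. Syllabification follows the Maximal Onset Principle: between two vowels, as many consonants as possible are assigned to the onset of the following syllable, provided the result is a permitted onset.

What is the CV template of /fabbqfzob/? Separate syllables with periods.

Vowels present: a, q, o; each is a nucleus, giving 3 syllables.
V1 /a/ – V2 /q/: cluster /bb/ — the longest permitted-onset suffix is /b/; onset = /b/, preceding coda = /b/.
V2 /q/ – V3 /o/: cluster /fz/ — the longest permitted-onset suffix is /z/; onset = /z/, preceding coda = /f/.
So the parse is fab.bqf.zob.
Mapping each syllable to C/V: /fab/ → CVC, /bqf/ → CVC, /zob/ → CVC.

CVC.CVC.CVC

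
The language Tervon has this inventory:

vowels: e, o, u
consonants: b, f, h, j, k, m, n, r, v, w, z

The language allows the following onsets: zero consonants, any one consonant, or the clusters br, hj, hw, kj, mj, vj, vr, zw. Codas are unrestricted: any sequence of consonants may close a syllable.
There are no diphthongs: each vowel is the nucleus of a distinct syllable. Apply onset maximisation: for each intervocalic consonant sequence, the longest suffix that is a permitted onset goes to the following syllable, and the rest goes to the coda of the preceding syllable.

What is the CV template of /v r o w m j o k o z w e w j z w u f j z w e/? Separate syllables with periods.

CCVC.CCV.CV.CCVCC.CCVCC.CCV

Nuclei (vowels): o, o, o, e, u, e → 6 syllables.
/o…o/ gap (V1→V2): /wmj/ splits as /w/ + /mj/ (/mj/ is the longest suffix that is a licit onset).
/o…o/ gap (V2→V3): just /k/ — single C goes to the following onset.
/o…e/ gap (V3→V4): cluster /zw/ — /zw/ is itself a permitted onset, so the whole cluster goes right; preceding coda = ∅.
/e…u/ gap (V4→V5): /wjzw/ — longest licit onset from the right is /zw/, leaving /wj/ as coda.
/u…e/ gap (V5→V6): /fjzw/ splits as /fj/ + /zw/ (/zw/ is the longest suffix that is a licit onset).
Syllabification: vrow.mjo.ko.zwewj.zwufj.zwe.
Mapping each syllable to C/V: /vrow/ → CCVC, /mjo/ → CCV, /ko/ → CV, /zwewj/ → CCVCC, /zwufj/ → CCVCC, /zwe/ → CCV.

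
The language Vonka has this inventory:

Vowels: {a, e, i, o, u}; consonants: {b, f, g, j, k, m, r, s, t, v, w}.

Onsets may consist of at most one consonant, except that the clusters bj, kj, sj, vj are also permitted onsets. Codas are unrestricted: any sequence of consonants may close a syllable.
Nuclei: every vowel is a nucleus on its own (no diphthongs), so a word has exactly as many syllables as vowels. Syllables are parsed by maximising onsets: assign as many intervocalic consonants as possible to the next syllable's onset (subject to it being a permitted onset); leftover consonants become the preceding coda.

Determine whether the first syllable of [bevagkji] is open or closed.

open

Nuclei (vowels): e, a, i → 3 syllables.
/e…a/ gap (V1→V2): /v/ → onset of the next syllable (single consonants are always licit onsets).
/a…i/ gap (V2→V3): cluster /gkj/ — the longest permitted-onset suffix is /kj/; onset = /kj/, preceding coda = /g/.
So the parse is be.vag.kji.
Syllable 1 is /be/; it ends in its nucleus with no coda, so it is open.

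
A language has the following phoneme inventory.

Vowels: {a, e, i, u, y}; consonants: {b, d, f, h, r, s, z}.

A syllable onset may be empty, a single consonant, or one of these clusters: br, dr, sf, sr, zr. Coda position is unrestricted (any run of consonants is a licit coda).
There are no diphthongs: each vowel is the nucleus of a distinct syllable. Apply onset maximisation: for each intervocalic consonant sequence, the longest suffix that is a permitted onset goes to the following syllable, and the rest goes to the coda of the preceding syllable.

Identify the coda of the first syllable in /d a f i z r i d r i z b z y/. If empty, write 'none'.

Vowels present: a, i, i, i, y; each is a nucleus, giving 5 syllables.
/a…i/ gap (V1→V2): /f/ → onset of the next syllable (single consonants are always licit onsets).
/i…i/ gap (V2→V3): /zr/ — entire cluster is a permitted onset → onset /zr/, coda ∅.
/i…i/ gap (V3→V4): /dr/ is a licit onset in full, so it all attaches to the next syllable.
/i…y/ gap (V4→V5): /zbz/ — longest licit onset from the right is /z/, leaving /zb/ as coda.
Result: da.fi.zri.drizb.zy.
Syllable 1 is /da/: onset /d/, nucleus /a/, coda ∅.

none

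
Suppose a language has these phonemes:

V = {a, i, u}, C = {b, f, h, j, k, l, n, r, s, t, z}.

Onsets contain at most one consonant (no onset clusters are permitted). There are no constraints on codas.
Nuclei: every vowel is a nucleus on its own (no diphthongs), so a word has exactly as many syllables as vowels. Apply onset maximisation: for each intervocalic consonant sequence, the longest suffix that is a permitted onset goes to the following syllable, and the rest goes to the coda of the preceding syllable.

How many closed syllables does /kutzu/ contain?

1

Nuclei (vowels): u, u → 2 syllables.
σ1/σ2 boundary: /tz/ splits as /t/ + /z/ (/z/ is the longest suffix that is a licit onset).
So the parse is kut.zu.
Classifying each syllable: /kut/ (closed), /zu/ (open).
Closed syllables: 1.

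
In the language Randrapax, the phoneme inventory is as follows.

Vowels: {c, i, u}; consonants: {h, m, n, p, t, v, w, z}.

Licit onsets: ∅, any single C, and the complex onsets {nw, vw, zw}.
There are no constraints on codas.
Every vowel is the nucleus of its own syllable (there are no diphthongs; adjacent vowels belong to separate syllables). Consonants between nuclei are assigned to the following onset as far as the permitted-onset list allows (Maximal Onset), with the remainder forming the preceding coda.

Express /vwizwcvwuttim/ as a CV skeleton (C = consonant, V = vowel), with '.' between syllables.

Vowels present: i, c, u, i; each is a nucleus, giving 4 syllables.
Between /i/ (V1) and /c/ (V2): /zw/ is a licit onset in full, so it all attaches to the next syllable.
Between /c/ (V2) and /u/ (V3): cluster /vw/ — /vw/ is itself a permitted onset, so the whole cluster goes right; preceding coda = ∅.
Between /u/ (V3) and /i/ (V4): /tt/ — longest licit onset from the right is /t/, leaving /t/ as coda.
Putting it together: vwi.zwc.vwut.tim.
Mapping each syllable to C/V: /vwi/ → CCV, /zwc/ → CCV, /vwut/ → CCVC, /tim/ → CVC.

CCV.CCV.CCVC.CVC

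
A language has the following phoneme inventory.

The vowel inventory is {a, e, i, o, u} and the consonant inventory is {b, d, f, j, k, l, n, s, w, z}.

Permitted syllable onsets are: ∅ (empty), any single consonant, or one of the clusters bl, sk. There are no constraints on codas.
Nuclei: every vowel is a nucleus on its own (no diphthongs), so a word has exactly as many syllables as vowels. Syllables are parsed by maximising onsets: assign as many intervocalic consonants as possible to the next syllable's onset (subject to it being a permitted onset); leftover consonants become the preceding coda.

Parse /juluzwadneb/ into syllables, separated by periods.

The vowels are u, u, a, e — 4 nuclei, so 4 syllables.
V1 /u/ – V2 /u/: just /l/ — single C goes to the following onset.
V2 /u/ – V3 /a/: /zw/ — longest licit onset from the right is /w/, leaving /z/ as coda.
V3 /a/ – V4 /e/: /dn/; trying suffixes from longest down, /n/ is the first permitted one, so coda /d/ | onset /n/.

ju.luz.wad.neb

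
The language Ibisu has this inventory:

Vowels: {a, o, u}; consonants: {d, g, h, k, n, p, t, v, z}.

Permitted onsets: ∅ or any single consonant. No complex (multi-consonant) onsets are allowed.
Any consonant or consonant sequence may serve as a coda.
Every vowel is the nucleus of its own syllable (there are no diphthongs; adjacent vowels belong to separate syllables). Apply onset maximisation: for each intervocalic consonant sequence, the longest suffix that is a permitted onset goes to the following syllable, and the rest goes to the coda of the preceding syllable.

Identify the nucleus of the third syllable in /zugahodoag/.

Vowels present: u, a, o, o, a; each is a nucleus, giving 5 syllables.
The third nucleus (vowel 3 from the left) is /o/.

o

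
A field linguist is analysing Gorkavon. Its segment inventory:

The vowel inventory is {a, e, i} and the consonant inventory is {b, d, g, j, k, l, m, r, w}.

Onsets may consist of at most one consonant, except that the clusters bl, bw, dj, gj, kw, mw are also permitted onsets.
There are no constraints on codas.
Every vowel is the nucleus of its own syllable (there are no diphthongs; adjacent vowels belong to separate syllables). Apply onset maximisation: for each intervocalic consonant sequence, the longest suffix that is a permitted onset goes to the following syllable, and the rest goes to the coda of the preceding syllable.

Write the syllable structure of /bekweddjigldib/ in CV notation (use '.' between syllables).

Vowels present: e, e, i, i; each is a nucleus, giving 4 syllables.
V1 /e/ – V2 /e/: cluster /kw/ — /kw/ is itself a permitted onset, so the whole cluster goes right; preceding coda = ∅.
V2 /e/ – V3 /i/: /ddj/ — longest licit onset from the right is /dj/, leaving /d/ as coda.
V3 /i/ – V4 /i/: /gld/ splits as /gl/ + /d/ (/d/ is the longest suffix that is a licit onset).
Result: be.kwed.djigl.dib.
Mapping each syllable to C/V: /be/ → CV, /kwed/ → CCVC, /djigl/ → CCVCC, /dib/ → CVC.

CV.CCVC.CCVCC.CVC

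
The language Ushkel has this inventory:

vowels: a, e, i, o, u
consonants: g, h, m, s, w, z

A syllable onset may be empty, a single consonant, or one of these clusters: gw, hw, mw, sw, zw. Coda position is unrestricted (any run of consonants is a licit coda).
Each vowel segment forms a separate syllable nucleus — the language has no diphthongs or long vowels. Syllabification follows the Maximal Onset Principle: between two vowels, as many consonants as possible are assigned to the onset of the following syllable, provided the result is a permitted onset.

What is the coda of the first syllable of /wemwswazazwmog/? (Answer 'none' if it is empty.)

mw

Vowels present: e, a, a, o; each is a nucleus, giving 4 syllables.
V1 /e/ – V2 /a/: /mwsw/ — longest licit onset from the right is /sw/, leaving /mw/ as coda.
V2 /a/ – V3 /a/: just /z/ — single C goes to the following onset.
V3 /a/ – V4 /o/: /zwm/ splits as /zw/ + /m/ (/m/ is the longest suffix that is a licit onset).
So the parse is wemw.swa.zazw.mog.
Syllable 1 is /wemw/: onset /w/, nucleus /e/, coda /mw/.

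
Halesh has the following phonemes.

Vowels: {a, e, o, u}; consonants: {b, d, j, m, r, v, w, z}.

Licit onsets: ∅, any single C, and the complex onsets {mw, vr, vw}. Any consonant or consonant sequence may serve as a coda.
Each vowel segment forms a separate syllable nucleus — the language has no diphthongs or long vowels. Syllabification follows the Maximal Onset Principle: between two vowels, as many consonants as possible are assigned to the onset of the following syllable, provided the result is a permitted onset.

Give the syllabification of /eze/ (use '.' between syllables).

e.ze

The vowels are e, e — 2 nuclei, so 2 syllables.
Between /e/ (V1) and /e/ (V2): /z/ is a single consonant, so it becomes the next onset.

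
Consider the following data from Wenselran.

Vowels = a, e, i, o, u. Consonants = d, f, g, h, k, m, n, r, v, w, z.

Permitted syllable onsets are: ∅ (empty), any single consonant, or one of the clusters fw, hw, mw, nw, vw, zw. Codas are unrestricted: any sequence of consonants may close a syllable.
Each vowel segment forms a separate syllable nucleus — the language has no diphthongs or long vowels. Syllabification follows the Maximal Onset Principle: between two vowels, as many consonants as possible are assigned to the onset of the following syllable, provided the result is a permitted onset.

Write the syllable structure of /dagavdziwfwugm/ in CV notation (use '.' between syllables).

CV.CVCC.CVC.CCVCC

Vowels present: a, a, i, u; each is a nucleus, giving 4 syllables.
V1 /a/ – V2 /a/: just /g/ — single C goes to the following onset.
V2 /a/ – V3 /i/: /vdz/ splits as /vd/ + /z/ (/z/ is the longest suffix that is a licit onset).
V3 /i/ – V4 /u/: cluster /wfw/ — the longest permitted-onset suffix is /fw/; onset = /fw/, preceding coda = /w/.
Syllabification: da.gavd.ziw.fwugm.
Mapping each syllable to C/V: /da/ → CV, /gavd/ → CVCC, /ziw/ → CVC, /fwugm/ → CCVCC.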